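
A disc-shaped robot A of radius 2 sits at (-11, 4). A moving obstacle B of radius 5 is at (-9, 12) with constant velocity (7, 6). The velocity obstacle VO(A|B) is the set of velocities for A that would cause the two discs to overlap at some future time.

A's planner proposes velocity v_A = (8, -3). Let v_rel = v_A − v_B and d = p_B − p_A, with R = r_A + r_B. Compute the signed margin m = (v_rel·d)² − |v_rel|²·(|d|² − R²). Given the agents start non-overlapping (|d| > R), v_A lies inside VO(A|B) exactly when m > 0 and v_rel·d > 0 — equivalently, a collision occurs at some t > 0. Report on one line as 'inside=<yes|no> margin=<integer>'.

d = (2, 8),  |d|² = 68;  R = 2+5 = 7,  c = 68−7² = 19
v_rel = (1, -9),  |v_rel|² = 82;  v_rel·d = (1)·(2) + (-9)·(8) = -70
82·t² + 140·t + 19 = 0  ⇒  m = (-70)² − 82·19 = 3342
m = 3342 > 0,  v_rel·d = -70 < 0  ⇒  outside

inside=no margin=3342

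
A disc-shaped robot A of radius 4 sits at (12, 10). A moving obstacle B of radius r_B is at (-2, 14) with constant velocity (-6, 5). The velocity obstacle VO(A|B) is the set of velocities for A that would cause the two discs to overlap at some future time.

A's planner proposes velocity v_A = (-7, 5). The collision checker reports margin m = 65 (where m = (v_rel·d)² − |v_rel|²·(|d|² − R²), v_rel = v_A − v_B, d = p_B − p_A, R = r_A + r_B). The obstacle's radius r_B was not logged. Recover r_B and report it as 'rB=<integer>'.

m = 65
d = (-14, 4);  v_rel = (-1, 0),  |v_rel|² = 1
v_rel×d = (-1)·(4) − (0)·(-14) = -4
since m = R²·1 − (-4)²:  R² = (16 + 65) / 1 = 81
R = √81 = 9  ⇒  r_B = 9 − 4 = 5

rB=5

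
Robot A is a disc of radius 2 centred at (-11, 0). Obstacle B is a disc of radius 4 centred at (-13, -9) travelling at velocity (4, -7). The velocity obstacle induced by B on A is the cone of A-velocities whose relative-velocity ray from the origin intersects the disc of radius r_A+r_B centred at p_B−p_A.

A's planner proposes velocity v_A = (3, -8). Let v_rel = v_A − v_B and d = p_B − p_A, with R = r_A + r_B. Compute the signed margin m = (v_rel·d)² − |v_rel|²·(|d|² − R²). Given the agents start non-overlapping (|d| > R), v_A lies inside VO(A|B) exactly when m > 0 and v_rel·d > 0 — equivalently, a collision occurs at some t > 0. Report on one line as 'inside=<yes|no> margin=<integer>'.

d = (-2, -9),  |d|² = 85;  R = 2+4 = 6,  c = 85−6² = 49
v_rel = (-1, -1),  |v_rel|² = 2;  v_rel·d = (-1)·(-2) + (-1)·(-9) = 11
2·t² − 22·t + 49 = 0  ⇒  m = 11² − 2·49 = 23
m = 23 > 0,  v_rel·d = 11 > 0  ⇒  inside

inside=yes margin=23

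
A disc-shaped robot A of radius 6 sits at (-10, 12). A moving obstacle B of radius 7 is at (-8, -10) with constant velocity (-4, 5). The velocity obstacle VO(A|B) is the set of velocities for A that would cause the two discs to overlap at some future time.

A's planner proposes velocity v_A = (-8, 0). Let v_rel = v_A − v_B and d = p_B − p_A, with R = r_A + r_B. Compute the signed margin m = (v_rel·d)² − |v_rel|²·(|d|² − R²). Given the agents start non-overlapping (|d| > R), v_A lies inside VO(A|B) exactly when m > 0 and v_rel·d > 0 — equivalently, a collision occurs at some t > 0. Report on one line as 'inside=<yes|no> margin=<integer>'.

d = (2, -22),  |d|² = 488;  R = 6+7 = 13,  c = 488−13² = 319
v_rel = (-4, -5),  |v_rel|² = 41;  v_rel·d = (-4)·(2) + (-5)·(-22) = 102
41·t² − 204·t + 319 = 0  ⇒  m = 102² − 41·319 = -2675
m = -2675 < 0,  v_rel·d = 102 > 0  ⇒  outside

inside=no margin=-2675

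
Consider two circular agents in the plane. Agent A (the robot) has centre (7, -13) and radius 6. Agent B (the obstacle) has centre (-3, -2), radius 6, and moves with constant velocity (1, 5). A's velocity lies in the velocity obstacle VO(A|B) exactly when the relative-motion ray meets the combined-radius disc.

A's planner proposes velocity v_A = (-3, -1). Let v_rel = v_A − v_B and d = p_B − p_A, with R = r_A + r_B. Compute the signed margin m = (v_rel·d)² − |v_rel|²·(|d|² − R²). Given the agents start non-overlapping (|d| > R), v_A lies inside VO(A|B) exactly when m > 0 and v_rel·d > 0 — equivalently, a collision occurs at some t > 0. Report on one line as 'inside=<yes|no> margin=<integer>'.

d = (-10, 11),  |d|² = 221;  R = 6+6 = 12,  c = 221−12² = 77
v_rel = (-4, -6),  |v_rel|² = 52;  v_rel·d = (-4)·(-10) + (-6)·(11) = -26
52·t² + 52·t + 77 = 0  ⇒  m = (-26)² − 52·77 = -3328
m = -3328 < 0,  v_rel·d = -26 < 0  ⇒  outside

inside=no margin=-3328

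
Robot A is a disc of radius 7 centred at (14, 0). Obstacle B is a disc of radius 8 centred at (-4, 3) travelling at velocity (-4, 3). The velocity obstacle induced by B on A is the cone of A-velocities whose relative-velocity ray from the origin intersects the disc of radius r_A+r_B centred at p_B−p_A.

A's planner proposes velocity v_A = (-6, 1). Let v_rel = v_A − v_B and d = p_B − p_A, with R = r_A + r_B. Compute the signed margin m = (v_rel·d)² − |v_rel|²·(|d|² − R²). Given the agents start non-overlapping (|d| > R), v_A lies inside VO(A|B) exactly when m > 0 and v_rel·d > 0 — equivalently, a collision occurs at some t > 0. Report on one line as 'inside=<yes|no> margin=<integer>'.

d = (-18, 3),  |d|² = 333;  R = 7+8 = 15,  c = 333−15² = 108
v_rel = (-2, -2),  |v_rel|² = 8;  v_rel·d = (-2)·(-18) + (-2)·(3) = 30
8·t² − 60·t + 108 = 0  ⇒  m = 30² − 8·108 = 36
m = 36 > 0,  v_rel·d = 30 > 0  ⇒  inside

inside=yes margin=36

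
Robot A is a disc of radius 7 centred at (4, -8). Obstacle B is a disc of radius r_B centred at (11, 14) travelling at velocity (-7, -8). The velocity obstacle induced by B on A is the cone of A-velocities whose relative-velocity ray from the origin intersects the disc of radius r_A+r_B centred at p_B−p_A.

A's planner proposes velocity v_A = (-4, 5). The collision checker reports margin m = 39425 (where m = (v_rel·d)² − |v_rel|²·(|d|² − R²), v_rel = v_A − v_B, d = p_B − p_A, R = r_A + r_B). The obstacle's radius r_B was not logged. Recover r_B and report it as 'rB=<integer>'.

m = 39425
d = (7, 22);  v_rel = (3, 13),  |v_rel|² = 178
v_rel×d = (3)·(22) − (13)·(7) = -25
since m = R²·178 − (-25)²:  R² = (625 + 39425) / 178 = 225
R = √225 = 15  ⇒  r_B = 15 − 7 = 8

rB=8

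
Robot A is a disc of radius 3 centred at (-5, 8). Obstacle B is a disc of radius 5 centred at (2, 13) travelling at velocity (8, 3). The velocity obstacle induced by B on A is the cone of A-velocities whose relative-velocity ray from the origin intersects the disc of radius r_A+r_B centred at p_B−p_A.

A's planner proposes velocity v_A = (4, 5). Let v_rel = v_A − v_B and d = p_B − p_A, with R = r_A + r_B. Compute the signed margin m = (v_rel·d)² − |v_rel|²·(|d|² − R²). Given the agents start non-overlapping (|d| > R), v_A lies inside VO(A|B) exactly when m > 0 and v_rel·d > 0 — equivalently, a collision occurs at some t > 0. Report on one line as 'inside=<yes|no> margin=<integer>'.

d = (7, 5),  |d|² = 74;  R = 3+5 = 8,  c = 74−8² = 10
v_rel = (-4, 2),  |v_rel|² = 20;  v_rel·d = (-4)·(7) + (2)·(5) = -18
20·t² + 36·t + 10 = 0  ⇒  m = (-18)² − 20·10 = 124
m = 124 > 0,  v_rel·d = -18 < 0  ⇒  outside

inside=no margin=124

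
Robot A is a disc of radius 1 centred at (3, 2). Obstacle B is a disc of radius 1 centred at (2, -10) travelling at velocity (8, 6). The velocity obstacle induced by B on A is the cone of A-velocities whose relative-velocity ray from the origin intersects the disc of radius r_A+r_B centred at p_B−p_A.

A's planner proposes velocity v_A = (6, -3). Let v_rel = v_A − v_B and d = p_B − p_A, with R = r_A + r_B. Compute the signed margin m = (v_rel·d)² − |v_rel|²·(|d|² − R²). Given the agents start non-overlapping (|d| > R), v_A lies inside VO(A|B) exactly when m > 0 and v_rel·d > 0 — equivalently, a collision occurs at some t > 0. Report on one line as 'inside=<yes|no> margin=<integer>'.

d = (-1, -12),  |d|² = 145;  R = 1+1 = 2,  c = 145−2² = 141
v_rel = (-2, -9),  |v_rel|² = 85;  v_rel·d = (-2)·(-1) + (-9)·(-12) = 110
85·t² − 220·t + 141 = 0  ⇒  m = 110² − 85·141 = 115
m = 115 > 0,  v_rel·d = 110 > 0  ⇒  inside

inside=yes margin=115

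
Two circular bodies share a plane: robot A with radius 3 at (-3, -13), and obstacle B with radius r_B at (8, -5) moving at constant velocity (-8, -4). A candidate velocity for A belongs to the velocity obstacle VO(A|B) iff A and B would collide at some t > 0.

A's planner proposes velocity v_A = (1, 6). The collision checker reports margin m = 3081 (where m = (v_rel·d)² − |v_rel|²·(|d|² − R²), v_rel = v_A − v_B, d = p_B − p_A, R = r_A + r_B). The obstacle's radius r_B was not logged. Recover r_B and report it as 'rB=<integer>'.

m = 3081
d = (11, 8);  v_rel = (9, 10),  |v_rel|² = 181
v_rel×d = (9)·(8) − (10)·(11) = -38
since m = R²·181 − (-38)²:  R² = (1444 + 3081) / 181 = 25
R = √25 = 5  ⇒  r_B = 5 − 3 = 2

rB=2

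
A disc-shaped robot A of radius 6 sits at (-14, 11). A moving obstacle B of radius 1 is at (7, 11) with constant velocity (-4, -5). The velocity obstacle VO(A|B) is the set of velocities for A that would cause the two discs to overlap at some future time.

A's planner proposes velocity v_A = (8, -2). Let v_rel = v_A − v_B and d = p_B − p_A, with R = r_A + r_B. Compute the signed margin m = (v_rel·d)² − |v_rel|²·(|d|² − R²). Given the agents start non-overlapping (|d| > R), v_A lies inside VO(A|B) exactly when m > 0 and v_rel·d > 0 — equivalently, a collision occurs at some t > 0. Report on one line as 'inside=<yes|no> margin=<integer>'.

d = (21, 0),  |d|² = 441;  R = 6+1 = 7,  c = 441−7² = 392
v_rel = (12, 3),  |v_rel|² = 153;  v_rel·d = (12)·(21) + (3)·(0) = 252
153·t² − 504·t + 392 = 0  ⇒  m = 252² − 153·392 = 3528
m = 3528 > 0,  v_rel·d = 252 > 0  ⇒  inside

inside=yes margin=3528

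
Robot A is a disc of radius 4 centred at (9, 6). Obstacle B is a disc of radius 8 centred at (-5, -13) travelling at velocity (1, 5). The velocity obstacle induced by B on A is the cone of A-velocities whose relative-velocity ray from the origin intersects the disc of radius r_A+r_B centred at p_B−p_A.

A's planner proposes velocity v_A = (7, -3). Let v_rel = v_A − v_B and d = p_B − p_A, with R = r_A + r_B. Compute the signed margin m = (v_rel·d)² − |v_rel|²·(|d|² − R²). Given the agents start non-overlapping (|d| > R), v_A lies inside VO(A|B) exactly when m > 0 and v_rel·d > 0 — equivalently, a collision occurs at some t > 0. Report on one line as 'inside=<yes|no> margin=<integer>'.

d = (-14, -19),  |d|² = 557;  R = 4+8 = 12,  c = 557−12² = 413
v_rel = (6, -8),  |v_rel|² = 100;  v_rel·d = (6)·(-14) + (-8)·(-19) = 68
100·t² − 136·t + 413 = 0  ⇒  m = 68² − 100·413 = -36676
m = -36676 < 0,  v_rel·d = 68 > 0  ⇒  outside

inside=no margin=-36676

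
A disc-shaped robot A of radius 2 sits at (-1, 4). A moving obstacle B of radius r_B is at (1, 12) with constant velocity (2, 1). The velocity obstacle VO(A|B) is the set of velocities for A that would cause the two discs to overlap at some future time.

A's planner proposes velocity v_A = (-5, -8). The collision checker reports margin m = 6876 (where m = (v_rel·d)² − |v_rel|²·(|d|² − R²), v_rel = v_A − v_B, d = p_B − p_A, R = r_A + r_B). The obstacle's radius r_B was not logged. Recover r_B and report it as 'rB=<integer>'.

m = 6876
d = (2, 8);  v_rel = (-7, -9),  |v_rel|² = 130
v_rel×d = (-7)·(8) − (-9)·(2) = -38
since m = R²·130 − (-38)²:  R² = (1444 + 6876) / 130 = 64
R = √64 = 8  ⇒  r_B = 8 − 2 = 6

rB=6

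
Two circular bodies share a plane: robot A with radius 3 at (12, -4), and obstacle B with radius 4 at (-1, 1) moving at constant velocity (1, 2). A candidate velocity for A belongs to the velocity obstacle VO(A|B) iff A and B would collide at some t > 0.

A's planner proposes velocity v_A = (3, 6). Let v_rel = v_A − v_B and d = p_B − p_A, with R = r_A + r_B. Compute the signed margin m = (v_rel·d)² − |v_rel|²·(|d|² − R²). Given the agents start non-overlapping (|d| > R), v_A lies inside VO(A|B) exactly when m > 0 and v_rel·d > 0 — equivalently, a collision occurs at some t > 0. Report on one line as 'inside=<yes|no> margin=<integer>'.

d = (-13, 5),  |d|² = 194;  R = 3+4 = 7,  c = 194−7² = 145
v_rel = (2, 4),  |v_rel|² = 20;  v_rel·d = (2)·(-13) + (4)·(5) = -6
20·t² + 12·t + 145 = 0  ⇒  m = (-6)² − 20·145 = -2864
m = -2864 < 0,  v_rel·d = -6 < 0  ⇒  outside

inside=no margin=-2864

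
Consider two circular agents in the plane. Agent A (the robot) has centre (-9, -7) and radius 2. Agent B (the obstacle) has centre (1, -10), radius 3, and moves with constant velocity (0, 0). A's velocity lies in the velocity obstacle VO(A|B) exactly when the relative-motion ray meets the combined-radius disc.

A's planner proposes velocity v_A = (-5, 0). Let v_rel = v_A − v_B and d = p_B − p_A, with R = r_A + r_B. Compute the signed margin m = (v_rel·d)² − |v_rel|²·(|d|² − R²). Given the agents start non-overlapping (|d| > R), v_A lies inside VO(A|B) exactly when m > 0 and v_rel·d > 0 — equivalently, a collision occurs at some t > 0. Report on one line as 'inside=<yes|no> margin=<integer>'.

d = (10, -3),  |d|² = 109;  R = 2+3 = 5,  c = 109−5² = 84
v_rel = (-5, 0),  |v_rel|² = 25;  v_rel·d = (-5)·(10) + (0)·(-3) = -50
25·t² + 100·t + 84 = 0  ⇒  m = (-50)² − 25·84 = 400
m = 400 > 0,  v_rel·d = -50 < 0  ⇒  outside

inside=no margin=400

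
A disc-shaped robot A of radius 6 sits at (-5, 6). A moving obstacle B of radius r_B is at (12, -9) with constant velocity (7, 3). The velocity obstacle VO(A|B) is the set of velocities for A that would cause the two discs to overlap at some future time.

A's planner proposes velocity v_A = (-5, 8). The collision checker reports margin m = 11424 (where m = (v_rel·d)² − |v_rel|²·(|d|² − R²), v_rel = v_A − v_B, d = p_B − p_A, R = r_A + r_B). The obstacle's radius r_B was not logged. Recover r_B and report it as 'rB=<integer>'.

m = 11424
d = (17, -15);  v_rel = (-12, 5),  |v_rel|² = 169
v_rel×d = (-12)·(-15) − (5)·(17) = 95
since m = R²·169 − 95²:  R² = (9025 + 11424) / 169 = 121
R = √121 = 11  ⇒  r_B = 11 − 6 = 5

rB=5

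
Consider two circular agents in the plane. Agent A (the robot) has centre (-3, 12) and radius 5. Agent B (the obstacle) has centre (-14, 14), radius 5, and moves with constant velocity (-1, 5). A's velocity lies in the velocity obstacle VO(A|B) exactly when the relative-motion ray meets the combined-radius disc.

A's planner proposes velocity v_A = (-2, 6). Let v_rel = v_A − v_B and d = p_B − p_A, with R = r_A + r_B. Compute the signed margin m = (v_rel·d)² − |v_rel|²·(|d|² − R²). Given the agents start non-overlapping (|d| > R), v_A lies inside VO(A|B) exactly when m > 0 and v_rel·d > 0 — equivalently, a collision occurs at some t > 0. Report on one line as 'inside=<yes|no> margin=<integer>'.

d = (-11, 2),  |d|² = 125;  R = 5+5 = 10,  c = 125−10² = 25
v_rel = (-1, 1),  |v_rel|² = 2;  v_rel·d = (-1)·(-11) + (1)·(2) = 13
2·t² − 26·t + 25 = 0  ⇒  m = 13² − 2·25 = 119
m = 119 > 0,  v_rel·d = 13 > 0  ⇒  inside

inside=yes margin=119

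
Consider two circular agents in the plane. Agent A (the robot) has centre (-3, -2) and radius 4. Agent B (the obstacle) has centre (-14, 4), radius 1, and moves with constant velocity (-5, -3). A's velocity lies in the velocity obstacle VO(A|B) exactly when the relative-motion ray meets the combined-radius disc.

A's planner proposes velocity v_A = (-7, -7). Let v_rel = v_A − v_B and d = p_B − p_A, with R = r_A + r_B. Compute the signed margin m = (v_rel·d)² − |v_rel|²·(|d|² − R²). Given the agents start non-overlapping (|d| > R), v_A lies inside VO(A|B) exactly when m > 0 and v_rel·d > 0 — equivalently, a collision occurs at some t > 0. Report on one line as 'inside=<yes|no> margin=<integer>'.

d = (-11, 6),  |d|² = 157;  R = 4+1 = 5,  c = 157−5² = 132
v_rel = (-2, -4),  |v_rel|² = 20;  v_rel·d = (-2)·(-11) + (-4)·(6) = -2
20·t² + 4·t + 132 = 0  ⇒  m = (-2)² − 20·132 = -2636
m = -2636 < 0,  v_rel·d = -2 < 0  ⇒  outside

inside=no margin=-2636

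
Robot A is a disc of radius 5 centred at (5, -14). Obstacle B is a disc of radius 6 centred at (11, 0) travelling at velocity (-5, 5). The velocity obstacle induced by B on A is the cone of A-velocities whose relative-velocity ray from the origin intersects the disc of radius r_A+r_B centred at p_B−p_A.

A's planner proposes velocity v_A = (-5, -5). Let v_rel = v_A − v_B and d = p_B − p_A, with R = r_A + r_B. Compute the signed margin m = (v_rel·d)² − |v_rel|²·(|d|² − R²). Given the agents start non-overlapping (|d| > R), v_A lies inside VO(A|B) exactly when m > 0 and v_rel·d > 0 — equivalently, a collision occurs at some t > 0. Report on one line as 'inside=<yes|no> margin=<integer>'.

d = (6, 14),  |d|² = 232;  R = 5+6 = 11,  c = 232−11² = 111
v_rel = (0, -10),  |v_rel|² = 100;  v_rel·d = (0)·(6) + (-10)·(14) = -140
100·t² + 280·t + 111 = 0  ⇒  m = (-140)² − 100·111 = 8500
m = 8500 > 0,  v_rel·d = -140 < 0  ⇒  outside

inside=no margin=8500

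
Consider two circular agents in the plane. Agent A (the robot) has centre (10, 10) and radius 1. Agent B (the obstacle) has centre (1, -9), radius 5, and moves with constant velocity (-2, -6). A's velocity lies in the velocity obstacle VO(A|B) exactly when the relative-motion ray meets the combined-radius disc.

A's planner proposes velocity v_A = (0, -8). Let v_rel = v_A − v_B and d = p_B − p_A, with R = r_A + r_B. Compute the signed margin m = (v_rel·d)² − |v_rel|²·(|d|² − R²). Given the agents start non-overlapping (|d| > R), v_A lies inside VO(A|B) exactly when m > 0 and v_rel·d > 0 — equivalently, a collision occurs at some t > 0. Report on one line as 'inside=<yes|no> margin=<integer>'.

d = (-9, -19),  |d|² = 442;  R = 1+5 = 6,  c = 442−6² = 406
v_rel = (2, -2),  |v_rel|² = 8;  v_rel·d = (2)·(-9) + (-2)·(-19) = 20
8·t² − 40·t + 406 = 0  ⇒  m = 20² − 8·406 = -2848
m = -2848 < 0,  v_rel·d = 20 > 0  ⇒  outside

inside=no margin=-2848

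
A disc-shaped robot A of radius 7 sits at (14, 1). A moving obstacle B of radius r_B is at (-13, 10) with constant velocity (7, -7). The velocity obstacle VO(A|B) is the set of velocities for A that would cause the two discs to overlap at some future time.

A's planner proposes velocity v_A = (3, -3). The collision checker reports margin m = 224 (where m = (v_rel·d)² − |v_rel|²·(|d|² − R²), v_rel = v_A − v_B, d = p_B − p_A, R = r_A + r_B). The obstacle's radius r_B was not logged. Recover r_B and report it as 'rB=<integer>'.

m = 224
d = (-27, 9);  v_rel = (-4, 4),  |v_rel|² = 32
v_rel×d = (-4)·(9) − (4)·(-27) = 72
since m = R²·32 − 72²:  R² = (5184 + 224) / 32 = 169
R = √169 = 13  ⇒  r_B = 13 − 7 = 6

rB=6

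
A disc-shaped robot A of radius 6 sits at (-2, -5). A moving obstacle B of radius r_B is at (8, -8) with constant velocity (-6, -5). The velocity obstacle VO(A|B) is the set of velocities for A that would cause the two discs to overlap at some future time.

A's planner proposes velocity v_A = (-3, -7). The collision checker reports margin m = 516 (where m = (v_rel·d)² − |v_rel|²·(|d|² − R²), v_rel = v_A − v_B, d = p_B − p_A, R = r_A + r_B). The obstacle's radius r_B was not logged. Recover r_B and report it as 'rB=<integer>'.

m = 516
d = (10, -3);  v_rel = (3, -2),  |v_rel|² = 13
v_rel×d = (3)·(-3) − (-2)·(10) = 11
since m = R²·13 − 11²:  R² = (121 + 516) / 13 = 49
R = √49 = 7  ⇒  r_B = 7 − 6 = 1

rB=1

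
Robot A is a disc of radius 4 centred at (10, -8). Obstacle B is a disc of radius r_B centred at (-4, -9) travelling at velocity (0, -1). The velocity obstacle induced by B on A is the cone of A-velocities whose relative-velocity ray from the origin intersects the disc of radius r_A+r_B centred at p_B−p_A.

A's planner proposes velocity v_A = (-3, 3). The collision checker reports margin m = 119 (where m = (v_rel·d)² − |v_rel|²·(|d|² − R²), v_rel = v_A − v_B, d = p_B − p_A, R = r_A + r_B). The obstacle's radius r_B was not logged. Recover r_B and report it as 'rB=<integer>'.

m = 119
d = (-14, -1);  v_rel = (-3, 4),  |v_rel|² = 25
v_rel×d = (-3)·(-1) − (4)·(-14) = 59
since m = R²·25 − 59²:  R² = (3481 + 119) / 25 = 144
R = √144 = 12  ⇒  r_B = 12 − 4 = 8

rB=8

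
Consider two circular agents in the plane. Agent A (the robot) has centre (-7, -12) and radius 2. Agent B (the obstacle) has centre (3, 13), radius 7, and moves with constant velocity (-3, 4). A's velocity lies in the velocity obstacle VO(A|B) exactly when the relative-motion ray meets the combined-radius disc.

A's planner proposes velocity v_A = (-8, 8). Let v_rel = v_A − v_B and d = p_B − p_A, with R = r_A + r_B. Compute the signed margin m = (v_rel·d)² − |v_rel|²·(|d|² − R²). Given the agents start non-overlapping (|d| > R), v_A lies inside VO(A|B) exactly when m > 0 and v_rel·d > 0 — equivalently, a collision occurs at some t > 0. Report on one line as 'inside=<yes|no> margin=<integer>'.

d = (10, 25),  |d|² = 725;  R = 2+7 = 9,  c = 725−9² = 644
v_rel = (-5, 4),  |v_rel|² = 41;  v_rel·d = (-5)·(10) + (4)·(25) = 50
41·t² − 100·t + 644 = 0  ⇒  m = 50² − 41·644 = -23904
m = -23904 < 0,  v_rel·d = 50 > 0  ⇒  outside

inside=no margin=-23904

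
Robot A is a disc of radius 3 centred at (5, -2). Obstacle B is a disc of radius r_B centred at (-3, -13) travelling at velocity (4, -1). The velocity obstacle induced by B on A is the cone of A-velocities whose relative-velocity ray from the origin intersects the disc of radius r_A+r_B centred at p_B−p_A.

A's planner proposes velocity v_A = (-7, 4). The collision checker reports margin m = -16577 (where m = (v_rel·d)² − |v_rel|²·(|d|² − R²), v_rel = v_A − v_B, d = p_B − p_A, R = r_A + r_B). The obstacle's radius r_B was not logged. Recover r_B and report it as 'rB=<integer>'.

m = -16577
d = (-8, -11);  v_rel = (-11, 5),  |v_rel|² = 146
v_rel×d = (-11)·(-11) − (5)·(-8) = 161
since m = R²·146 − 161²:  R² = (25921 + -16577) / 146 = 64
R = √64 = 8  ⇒  r_B = 8 − 3 = 5

rB=5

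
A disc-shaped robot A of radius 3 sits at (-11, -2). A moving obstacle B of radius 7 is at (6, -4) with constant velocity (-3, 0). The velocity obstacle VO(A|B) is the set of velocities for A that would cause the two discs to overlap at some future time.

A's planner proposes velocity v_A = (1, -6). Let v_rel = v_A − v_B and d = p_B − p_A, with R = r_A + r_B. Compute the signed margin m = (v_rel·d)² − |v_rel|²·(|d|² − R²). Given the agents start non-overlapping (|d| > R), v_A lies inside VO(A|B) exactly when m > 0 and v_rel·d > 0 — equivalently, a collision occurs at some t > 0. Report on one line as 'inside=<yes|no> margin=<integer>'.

d = (17, -2),  |d|² = 293;  R = 3+7 = 10,  c = 293−10² = 193
v_rel = (4, -6),  |v_rel|² = 52;  v_rel·d = (4)·(17) + (-6)·(-2) = 80
52·t² − 160·t + 193 = 0  ⇒  m = 80² − 52·193 = -3636
m = -3636 < 0,  v_rel·d = 80 > 0  ⇒  outside

inside=no margin=-3636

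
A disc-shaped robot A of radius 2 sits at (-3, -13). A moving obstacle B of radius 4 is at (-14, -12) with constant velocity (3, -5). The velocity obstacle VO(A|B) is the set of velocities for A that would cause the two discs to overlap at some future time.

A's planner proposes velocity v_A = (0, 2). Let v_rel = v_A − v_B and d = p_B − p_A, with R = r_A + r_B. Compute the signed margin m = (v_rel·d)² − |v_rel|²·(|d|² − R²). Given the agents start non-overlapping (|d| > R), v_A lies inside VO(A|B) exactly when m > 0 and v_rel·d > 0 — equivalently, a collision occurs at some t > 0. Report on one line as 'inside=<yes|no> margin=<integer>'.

d = (-11, 1),  |d|² = 122;  R = 2+4 = 6,  c = 122−6² = 86
v_rel = (-3, 7),  |v_rel|² = 58;  v_rel·d = (-3)·(-11) + (7)·(1) = 40
58·t² − 80·t + 86 = 0  ⇒  m = 40² − 58·86 = -3388
m = -3388 < 0,  v_rel·d = 40 > 0  ⇒  outside

inside=no margin=-3388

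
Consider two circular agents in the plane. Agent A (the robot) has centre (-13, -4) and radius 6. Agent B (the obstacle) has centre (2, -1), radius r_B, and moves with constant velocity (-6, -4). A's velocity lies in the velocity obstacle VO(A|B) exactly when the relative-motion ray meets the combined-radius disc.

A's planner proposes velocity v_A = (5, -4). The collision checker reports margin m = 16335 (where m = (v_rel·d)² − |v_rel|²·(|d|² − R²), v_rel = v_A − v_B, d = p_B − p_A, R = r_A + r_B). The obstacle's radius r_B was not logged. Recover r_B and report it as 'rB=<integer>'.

m = 16335
d = (15, 3);  v_rel = (11, 0),  |v_rel|² = 121
v_rel×d = (11)·(3) − (0)·(15) = 33
since m = R²·121 − 33²:  R² = (1089 + 16335) / 121 = 144
R = √144 = 12  ⇒  r_B = 12 − 6 = 6

rB=6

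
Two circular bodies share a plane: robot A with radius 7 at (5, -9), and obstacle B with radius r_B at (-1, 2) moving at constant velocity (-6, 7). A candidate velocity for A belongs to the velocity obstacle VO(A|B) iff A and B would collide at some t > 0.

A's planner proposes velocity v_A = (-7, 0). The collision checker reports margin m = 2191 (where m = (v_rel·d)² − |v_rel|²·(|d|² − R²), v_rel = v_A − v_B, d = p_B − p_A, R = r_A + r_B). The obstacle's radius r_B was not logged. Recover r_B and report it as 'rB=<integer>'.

m = 2191
d = (-6, 11);  v_rel = (-1, -7),  |v_rel|² = 50
v_rel×d = (-1)·(11) − (-7)·(-6) = -53
since m = R²·50 − (-53)²:  R² = (2809 + 2191) / 50 = 100
R = √100 = 10  ⇒  r_B = 10 − 7 = 3

rB=3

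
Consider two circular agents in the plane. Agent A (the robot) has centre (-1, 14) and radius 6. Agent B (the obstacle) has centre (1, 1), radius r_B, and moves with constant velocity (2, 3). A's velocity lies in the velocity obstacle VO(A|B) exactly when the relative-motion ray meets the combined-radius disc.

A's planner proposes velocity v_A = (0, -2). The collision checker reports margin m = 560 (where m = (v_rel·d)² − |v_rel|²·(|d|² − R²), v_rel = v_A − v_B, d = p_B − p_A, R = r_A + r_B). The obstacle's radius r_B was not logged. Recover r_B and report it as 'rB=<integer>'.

m = 560
d = (2, -13);  v_rel = (-2, -5),  |v_rel|² = 29
v_rel×d = (-2)·(-13) − (-5)·(2) = 36
since m = R²·29 − 36²:  R² = (1296 + 560) / 29 = 64
R = √64 = 8  ⇒  r_B = 8 − 6 = 2

rB=2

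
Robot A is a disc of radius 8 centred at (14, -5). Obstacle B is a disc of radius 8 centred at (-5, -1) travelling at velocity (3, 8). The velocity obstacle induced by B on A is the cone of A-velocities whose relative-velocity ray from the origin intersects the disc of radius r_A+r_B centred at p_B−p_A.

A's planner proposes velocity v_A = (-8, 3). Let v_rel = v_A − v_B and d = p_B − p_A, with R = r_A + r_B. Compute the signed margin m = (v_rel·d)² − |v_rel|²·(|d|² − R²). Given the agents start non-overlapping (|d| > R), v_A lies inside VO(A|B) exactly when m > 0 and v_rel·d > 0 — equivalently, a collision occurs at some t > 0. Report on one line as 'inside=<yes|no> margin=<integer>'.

d = (-19, 4),  |d|² = 377;  R = 8+8 = 16,  c = 377−16² = 121
v_rel = (-11, -5),  |v_rel|² = 146;  v_rel·d = (-11)·(-19) + (-5)·(4) = 189
146·t² − 378·t + 121 = 0  ⇒  m = 189² − 146·121 = 18055
m = 18055 > 0,  v_rel·d = 189 > 0  ⇒  inside

inside=yes margin=18055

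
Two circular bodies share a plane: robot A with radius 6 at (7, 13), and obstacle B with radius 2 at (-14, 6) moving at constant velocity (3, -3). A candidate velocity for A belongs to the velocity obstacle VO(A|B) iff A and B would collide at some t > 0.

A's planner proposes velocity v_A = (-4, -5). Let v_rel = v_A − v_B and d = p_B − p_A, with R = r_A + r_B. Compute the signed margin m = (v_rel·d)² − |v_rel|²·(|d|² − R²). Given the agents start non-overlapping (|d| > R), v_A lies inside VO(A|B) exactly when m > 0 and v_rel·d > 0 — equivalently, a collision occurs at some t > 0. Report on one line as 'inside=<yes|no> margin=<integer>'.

d = (-21, -7),  |d|² = 490;  R = 6+2 = 8,  c = 490−8² = 426
v_rel = (-7, -2),  |v_rel|² = 53;  v_rel·d = (-7)·(-21) + (-2)·(-7) = 161
53·t² − 322·t + 426 = 0  ⇒  m = 161² − 53·426 = 3343
m = 3343 > 0,  v_rel·d = 161 > 0  ⇒  inside

inside=yes margin=3343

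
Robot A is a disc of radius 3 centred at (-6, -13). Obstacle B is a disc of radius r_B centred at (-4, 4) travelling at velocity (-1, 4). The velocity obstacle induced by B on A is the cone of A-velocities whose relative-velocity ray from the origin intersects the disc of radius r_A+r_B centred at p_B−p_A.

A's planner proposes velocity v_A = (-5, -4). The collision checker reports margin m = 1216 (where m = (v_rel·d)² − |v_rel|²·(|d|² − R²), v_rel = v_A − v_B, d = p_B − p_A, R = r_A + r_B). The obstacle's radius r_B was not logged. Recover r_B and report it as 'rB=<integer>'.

m = 1216
d = (2, 17);  v_rel = (-4, -8),  |v_rel|² = 80
v_rel×d = (-4)·(17) − (-8)·(2) = -52
since m = R²·80 − (-52)²:  R² = (2704 + 1216) / 80 = 49
R = √49 = 7  ⇒  r_B = 7 − 3 = 4

rB=4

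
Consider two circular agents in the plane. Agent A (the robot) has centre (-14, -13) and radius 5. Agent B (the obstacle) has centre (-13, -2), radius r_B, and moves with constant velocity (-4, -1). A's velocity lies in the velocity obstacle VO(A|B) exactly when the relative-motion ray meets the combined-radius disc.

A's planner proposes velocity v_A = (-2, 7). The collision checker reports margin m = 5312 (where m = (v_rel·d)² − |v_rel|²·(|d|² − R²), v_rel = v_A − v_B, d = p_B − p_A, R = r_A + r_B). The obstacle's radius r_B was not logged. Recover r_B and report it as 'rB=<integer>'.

m = 5312
d = (1, 11);  v_rel = (2, 8),  |v_rel|² = 68
v_rel×d = (2)·(11) − (8)·(1) = 14
since m = R²·68 − 14²:  R² = (196 + 5312) / 68 = 81
R = √81 = 9  ⇒  r_B = 9 − 5 = 4

rB=4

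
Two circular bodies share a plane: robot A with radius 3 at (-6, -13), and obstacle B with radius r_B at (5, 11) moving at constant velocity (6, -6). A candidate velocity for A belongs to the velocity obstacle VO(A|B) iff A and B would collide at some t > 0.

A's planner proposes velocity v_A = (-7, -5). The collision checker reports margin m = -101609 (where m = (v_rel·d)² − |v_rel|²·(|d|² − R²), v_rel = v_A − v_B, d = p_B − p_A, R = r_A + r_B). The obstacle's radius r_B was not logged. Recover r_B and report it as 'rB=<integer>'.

m = -101609
d = (11, 24);  v_rel = (-13, 1),  |v_rel|² = 170
v_rel×d = (-13)·(24) − (1)·(11) = -323
since m = R²·170 − (-323)²:  R² = (104329 + -101609) / 170 = 16
R = √16 = 4  ⇒  r_B = 4 − 3 = 1

rB=1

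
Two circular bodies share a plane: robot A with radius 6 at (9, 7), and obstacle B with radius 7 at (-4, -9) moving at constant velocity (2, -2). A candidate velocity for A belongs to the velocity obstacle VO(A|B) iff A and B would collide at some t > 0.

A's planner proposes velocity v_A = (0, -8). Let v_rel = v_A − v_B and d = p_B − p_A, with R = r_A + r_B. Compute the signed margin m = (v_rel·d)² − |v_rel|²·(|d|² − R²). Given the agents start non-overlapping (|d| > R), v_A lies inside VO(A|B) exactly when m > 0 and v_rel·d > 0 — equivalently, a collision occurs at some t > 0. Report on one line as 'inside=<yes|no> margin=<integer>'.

d = (-13, -16),  |d|² = 425;  R = 6+7 = 13,  c = 425−13² = 256
v_rel = (-2, -6),  |v_rel|² = 40;  v_rel·d = (-2)·(-13) + (-6)·(-16) = 122
40·t² − 244·t + 256 = 0  ⇒  m = 122² − 40·256 = 4644
m = 4644 > 0,  v_rel·d = 122 > 0  ⇒  inside

inside=yes margin=4644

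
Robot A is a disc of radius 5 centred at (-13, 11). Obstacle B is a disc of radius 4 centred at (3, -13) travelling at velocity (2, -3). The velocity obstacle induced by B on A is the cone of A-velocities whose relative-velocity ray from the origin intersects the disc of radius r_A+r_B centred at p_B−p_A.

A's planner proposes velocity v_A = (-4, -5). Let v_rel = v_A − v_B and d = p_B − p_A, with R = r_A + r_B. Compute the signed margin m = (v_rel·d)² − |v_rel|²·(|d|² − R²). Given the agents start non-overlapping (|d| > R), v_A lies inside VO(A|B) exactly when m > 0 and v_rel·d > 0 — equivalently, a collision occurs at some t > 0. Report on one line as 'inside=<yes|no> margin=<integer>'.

d = (16, -24),  |d|² = 832;  R = 5+4 = 9,  c = 832−9² = 751
v_rel = (-6, -2),  |v_rel|² = 40;  v_rel·d = (-6)·(16) + (-2)·(-24) = -48
40·t² + 96·t + 751 = 0  ⇒  m = (-48)² − 40·751 = -27736
m = -27736 < 0,  v_rel·d = -48 < 0  ⇒  outside

inside=no margin=-27736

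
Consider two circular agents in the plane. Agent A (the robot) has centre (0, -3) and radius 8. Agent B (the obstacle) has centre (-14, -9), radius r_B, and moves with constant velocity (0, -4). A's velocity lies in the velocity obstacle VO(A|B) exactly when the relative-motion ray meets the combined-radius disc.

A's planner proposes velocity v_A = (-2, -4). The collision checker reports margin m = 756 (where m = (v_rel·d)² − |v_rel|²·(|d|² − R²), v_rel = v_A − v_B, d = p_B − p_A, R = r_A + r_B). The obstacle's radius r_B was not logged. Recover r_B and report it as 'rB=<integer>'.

m = 756
d = (-14, -6);  v_rel = (-2, 0),  |v_rel|² = 4
v_rel×d = (-2)·(-6) − (0)·(-14) = 12
since m = R²·4 − 12²:  R² = (144 + 756) / 4 = 225
R = √225 = 15  ⇒  r_B = 15 − 8 = 7

rB=7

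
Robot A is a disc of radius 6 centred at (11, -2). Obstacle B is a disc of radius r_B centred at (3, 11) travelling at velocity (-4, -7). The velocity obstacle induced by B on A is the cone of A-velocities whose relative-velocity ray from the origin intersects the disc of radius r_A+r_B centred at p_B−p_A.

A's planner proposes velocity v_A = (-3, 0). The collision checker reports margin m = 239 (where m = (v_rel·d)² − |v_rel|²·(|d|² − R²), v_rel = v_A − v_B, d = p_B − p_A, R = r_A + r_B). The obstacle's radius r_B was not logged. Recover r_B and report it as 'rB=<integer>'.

m = 239
d = (-8, 13);  v_rel = (1, 7),  |v_rel|² = 50
v_rel×d = (1)·(13) − (7)·(-8) = 69
since m = R²·50 − 69²:  R² = (4761 + 239) / 50 = 100
R = √100 = 10  ⇒  r_B = 10 − 6 = 4

rB=4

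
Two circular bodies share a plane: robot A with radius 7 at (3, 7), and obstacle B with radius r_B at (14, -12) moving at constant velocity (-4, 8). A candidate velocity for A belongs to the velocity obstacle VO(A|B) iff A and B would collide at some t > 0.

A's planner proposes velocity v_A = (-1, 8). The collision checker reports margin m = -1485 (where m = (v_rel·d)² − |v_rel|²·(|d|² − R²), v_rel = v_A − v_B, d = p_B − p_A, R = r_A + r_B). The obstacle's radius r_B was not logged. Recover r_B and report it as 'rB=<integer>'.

m = -1485
d = (11, -19);  v_rel = (3, 0),  |v_rel|² = 9
v_rel×d = (3)·(-19) − (0)·(11) = -57
since m = R²·9 − (-57)²:  R² = (3249 + -1485) / 9 = 196
R = √196 = 14  ⇒  r_B = 14 − 7 = 7

rB=7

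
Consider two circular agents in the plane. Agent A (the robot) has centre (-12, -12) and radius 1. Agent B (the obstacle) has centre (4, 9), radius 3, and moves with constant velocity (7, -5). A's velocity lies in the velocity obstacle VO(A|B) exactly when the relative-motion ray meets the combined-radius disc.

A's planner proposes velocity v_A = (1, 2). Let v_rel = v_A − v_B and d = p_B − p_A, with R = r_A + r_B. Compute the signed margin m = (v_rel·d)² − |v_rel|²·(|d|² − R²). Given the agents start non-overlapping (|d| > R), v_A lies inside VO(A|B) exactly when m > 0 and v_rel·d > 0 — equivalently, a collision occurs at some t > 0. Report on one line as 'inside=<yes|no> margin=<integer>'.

d = (16, 21),  |d|² = 697;  R = 1+3 = 4,  c = 697−4² = 681
v_rel = (-6, 7),  |v_rel|² = 85;  v_rel·d = (-6)·(16) + (7)·(21) = 51
85·t² − 102·t + 681 = 0  ⇒  m = 51² − 85·681 = -55284
m = -55284 < 0,  v_rel·d = 51 > 0  ⇒  outside

inside=no margin=-55284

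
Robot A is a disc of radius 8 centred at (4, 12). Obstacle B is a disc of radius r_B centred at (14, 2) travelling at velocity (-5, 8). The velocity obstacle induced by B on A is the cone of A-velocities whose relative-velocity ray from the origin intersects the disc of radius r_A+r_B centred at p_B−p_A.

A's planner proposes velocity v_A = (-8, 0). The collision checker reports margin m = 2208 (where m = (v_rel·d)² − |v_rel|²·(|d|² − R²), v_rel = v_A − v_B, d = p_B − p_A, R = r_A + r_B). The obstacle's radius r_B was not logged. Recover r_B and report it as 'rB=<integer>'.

m = 2208
d = (10, -10);  v_rel = (-3, -8),  |v_rel|² = 73
v_rel×d = (-3)·(-10) − (-8)·(10) = 110
since m = R²·73 − 110²:  R² = (12100 + 2208) / 73 = 196
R = √196 = 14  ⇒  r_B = 14 − 8 = 6

rB=6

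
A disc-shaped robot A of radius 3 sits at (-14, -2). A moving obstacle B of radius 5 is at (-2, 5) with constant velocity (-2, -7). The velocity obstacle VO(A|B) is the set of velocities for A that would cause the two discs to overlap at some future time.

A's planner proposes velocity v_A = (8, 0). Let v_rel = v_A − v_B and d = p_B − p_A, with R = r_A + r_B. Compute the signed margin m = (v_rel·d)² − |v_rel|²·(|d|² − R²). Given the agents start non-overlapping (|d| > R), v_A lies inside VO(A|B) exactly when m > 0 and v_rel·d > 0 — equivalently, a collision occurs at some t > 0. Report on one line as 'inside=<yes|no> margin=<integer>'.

d = (12, 7),  |d|² = 193;  R = 3+5 = 8,  c = 193−8² = 129
v_rel = (10, 7),  |v_rel|² = 149;  v_rel·d = (10)·(12) + (7)·(7) = 169
149·t² − 338·t + 129 = 0  ⇒  m = 169² − 149·129 = 9340
m = 9340 > 0,  v_rel·d = 169 > 0  ⇒  inside

inside=yes margin=9340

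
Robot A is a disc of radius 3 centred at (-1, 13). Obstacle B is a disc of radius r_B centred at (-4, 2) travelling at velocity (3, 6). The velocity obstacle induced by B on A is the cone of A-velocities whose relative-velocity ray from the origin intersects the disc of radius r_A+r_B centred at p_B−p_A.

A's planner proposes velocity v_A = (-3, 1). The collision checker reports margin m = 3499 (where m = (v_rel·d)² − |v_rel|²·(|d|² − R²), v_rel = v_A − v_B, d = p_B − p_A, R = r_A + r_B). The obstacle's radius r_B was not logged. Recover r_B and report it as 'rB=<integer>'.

m = 3499
d = (-3, -11);  v_rel = (-6, -5),  |v_rel|² = 61
v_rel×d = (-6)·(-11) − (-5)·(-3) = 51
since m = R²·61 − 51²:  R² = (2601 + 3499) / 61 = 100
R = √100 = 10  ⇒  r_B = 10 − 3 = 7

rB=7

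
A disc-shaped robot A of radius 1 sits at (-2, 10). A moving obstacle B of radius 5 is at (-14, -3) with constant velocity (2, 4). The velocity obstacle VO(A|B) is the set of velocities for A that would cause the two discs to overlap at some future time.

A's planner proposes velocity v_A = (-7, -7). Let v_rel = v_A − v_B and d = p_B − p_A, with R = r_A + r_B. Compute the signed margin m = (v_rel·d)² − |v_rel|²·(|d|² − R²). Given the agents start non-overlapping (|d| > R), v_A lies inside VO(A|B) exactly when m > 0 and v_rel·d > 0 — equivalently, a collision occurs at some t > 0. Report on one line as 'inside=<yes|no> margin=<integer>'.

d = (-12, -13),  |d|² = 313;  R = 1+5 = 6,  c = 313−6² = 277
v_rel = (-9, -11),  |v_rel|² = 202;  v_rel·d = (-9)·(-12) + (-11)·(-13) = 251
202·t² − 502·t + 277 = 0  ⇒  m = 251² − 202·277 = 7047
m = 7047 > 0,  v_rel·d = 251 > 0  ⇒  inside

inside=yes margin=7047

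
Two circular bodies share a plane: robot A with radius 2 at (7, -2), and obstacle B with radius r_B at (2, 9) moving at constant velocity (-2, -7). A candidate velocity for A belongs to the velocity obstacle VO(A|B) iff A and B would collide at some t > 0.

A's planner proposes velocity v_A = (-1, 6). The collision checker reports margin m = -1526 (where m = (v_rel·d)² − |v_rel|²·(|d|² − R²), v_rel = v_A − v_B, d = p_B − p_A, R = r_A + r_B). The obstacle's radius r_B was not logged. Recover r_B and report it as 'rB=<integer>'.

m = -1526
d = (-5, 11);  v_rel = (1, 13),  |v_rel|² = 170
v_rel×d = (1)·(11) − (13)·(-5) = 76
since m = R²·170 − 76²:  R² = (5776 + -1526) / 170 = 25
R = √25 = 5  ⇒  r_B = 5 − 2 = 3

rB=3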